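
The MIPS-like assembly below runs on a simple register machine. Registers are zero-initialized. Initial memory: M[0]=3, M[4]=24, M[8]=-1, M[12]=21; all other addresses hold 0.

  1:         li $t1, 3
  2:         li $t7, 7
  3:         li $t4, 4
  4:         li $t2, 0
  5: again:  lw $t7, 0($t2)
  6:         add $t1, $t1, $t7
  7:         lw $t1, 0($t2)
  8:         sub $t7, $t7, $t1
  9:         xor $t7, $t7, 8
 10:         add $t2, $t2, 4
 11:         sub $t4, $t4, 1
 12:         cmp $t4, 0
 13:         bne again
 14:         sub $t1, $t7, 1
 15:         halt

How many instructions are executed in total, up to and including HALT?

$t1=3
$t7=7
$t4=4
$t2=0
$t7=M[0]=3
$t1=3+3=6
$t1=M[0]=3
$t7=3-3=0
$t7=0^8=8
$t2=0+4=4
$t4=4-1=3
cmp $t4, 0  (cmp 3,0)
bne again: taken
$t7=M[4]=24
$t1=3+24=27
$t1=M[4]=24
$t7=24-24=0
$t7=0^8=8
$t2=4+4=8
$t4=3-1=2
cmp $t4, 0  (cmp 2,0)
bne again: taken
$t7=M[8]=-1
$t1=24+(-1)=23
$t1=M[8]=-1
$t7=(-1)-(-1)=0
$t7=0^8=8
$t2=8+4=12
$t4=2-1=1
cmp $t4, 0  (cmp 1,0)
bne again: taken
$t7=M[12]=21
$t1=(-1)+21=20
$t1=M[12]=21
$t7=21-21=0
$t7=0^8=8
$t2=12+4=16
$t4=1-1=0
cmp $t4, 0  (cmp 0,0)
bne again: not taken
$t1=8-1=7
halt.
Total executed instructions: 42.

42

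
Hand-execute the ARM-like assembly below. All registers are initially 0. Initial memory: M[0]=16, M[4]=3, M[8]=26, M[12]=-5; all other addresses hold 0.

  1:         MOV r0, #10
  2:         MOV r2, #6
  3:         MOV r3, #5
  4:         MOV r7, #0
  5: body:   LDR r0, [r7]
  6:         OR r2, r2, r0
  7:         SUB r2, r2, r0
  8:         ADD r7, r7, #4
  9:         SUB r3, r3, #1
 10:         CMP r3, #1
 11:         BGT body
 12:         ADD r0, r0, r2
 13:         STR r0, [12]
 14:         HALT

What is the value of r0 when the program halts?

-1

MOV r0, #10 → r0=10
MOV r2, #6 → r2=6
MOV r3, #5 → r3=5
MOV r7, #0 → r7=0
LDR r0, [r7] → r0=M[0]=16
OR r2, r2, r0 → r2=6|16=22
SUB r2, r2, r0 → r2=22-16=6
ADD r7, r7, #4 → r7=0+4=4
SUB r3, r3, #1 → r3=5-1=4
CMP r3, #1  (cmp 4,1)
BGT body: taken
LDR r0, [r7] → r0=M[4]=3
OR r2, r2, r0 → r2=6|3=7
SUB r2, r2, r0 → r2=7-3=4
ADD r7, r7, #4 → r7=4+4=8
SUB r3, r3, #1 → r3=4-1=3
CMP r3, #1  (cmp 3,1)
BGT body: taken
LDR r0, [r7] → r0=M[8]=26
OR r2, r2, r0 → r2=4|26=30
SUB r2, r2, r0 → r2=30-26=4
ADD r7, r7, #4 → r7=8+4=12
SUB r3, r3, #1 → r3=3-1=2
CMP r3, #1  (cmp 2,1)
BGT body: taken
LDR r0, [r7] → r0=M[12]=-5
OR r2, r2, r0 → r2=4|(-5)=-1
SUB r2, r2, r0 → r2=(-1)-(-5)=4
ADD r7, r7, #4 → r7=12+4=16
SUB r3, r3, #1 → r3=2-1=1
CMP r3, #1  (cmp 1,1)
BGT body: not taken
ADD r0, r0, r2 → r0=(-5)+4=-1
STR r0, [12] → M[12]=-1
halt.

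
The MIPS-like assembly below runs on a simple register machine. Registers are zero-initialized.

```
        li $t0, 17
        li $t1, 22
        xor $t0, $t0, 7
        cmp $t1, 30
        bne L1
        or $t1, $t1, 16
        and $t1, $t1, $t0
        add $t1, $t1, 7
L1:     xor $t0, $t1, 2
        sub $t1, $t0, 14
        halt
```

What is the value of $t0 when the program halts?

li $t0, 17 → $t0=17
li $t1, 22 → $t1=22
xor $t0, $t0, 7 → $t0=17^7=22
cmp $t1, 30  (cmp 22,30)
bne L1: taken
xor $t0, $t1, 2 → $t0=22^2=20
sub $t1, $t0, 14 → $t1=20-14=6
halt.

20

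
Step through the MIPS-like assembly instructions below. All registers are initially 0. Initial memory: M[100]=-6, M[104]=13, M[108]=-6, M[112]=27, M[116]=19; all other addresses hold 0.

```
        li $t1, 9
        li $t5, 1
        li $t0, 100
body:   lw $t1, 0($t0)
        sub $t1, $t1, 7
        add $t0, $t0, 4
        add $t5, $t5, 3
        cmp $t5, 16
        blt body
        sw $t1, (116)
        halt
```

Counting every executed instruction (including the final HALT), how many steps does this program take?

35

li $t1, 9 → $t1=9
li $t5, 1 → $t5=1
li $t0, 100 → $t0=100
lw $t1, 0($t0) → $t1=M[100]=-6
sub $t1, $t1, 7 → $t1=(-6)-7=-13
add $t0, $t0, 4 → $t0=100+4=104
add $t5, $t5, 3 → $t5=1+3=4
cmp $t5, 16  (cmp 4,16)
blt body: taken
lw $t1, 0($t0) → $t1=M[104]=13
sub $t1, $t1, 7 → $t1=13-7=6
add $t0, $t0, 4 → $t0=104+4=108
add $t5, $t5, 3 → $t5=4+3=7
cmp $t5, 16  (cmp 7,16)
blt body: taken
lw $t1, 0($t0) → $t1=M[108]=-6
sub $t1, $t1, 7 → $t1=(-6)-7=-13
add $t0, $t0, 4 → $t0=108+4=112
add $t5, $t5, 3 → $t5=7+3=10
cmp $t5, 16  (cmp 10,16)
blt body: taken
lw $t1, 0($t0) → $t1=M[112]=27
sub $t1, $t1, 7 → $t1=27-7=20
add $t0, $t0, 4 → $t0=112+4=116
add $t5, $t5, 3 → $t5=10+3=13
cmp $t5, 16  (cmp 13,16)
blt body: taken
lw $t1, 0($t0) → $t1=M[116]=19
sub $t1, $t1, 7 → $t1=19-7=12
add $t0, $t0, 4 → $t0=116+4=120
add $t5, $t5, 3 → $t5=13+3=16
cmp $t5, 16  (cmp 16,16)
blt body: not taken
sw $t1, (116) → M[116]=12
halt.
Total executed instructions: 35.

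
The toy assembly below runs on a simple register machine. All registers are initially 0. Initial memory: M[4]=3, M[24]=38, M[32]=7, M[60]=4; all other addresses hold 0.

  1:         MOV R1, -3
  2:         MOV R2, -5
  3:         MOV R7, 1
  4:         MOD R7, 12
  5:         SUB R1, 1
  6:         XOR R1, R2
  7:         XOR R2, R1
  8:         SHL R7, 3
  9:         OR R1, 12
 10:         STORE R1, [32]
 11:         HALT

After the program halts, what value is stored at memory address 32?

MOV R1, -3 → R1=-3
MOV R2, -5 → R2=-5
MOV R7, 1 → R7=1
MOD R7, 12 → R7=1%12=1
SUB R1, 1 → R1=(-3)-1=-4
XOR R1, R2 → R1=(-4)^(-5)=7
XOR R2, R1 → R2=(-5)^7=-4
SHL R7, 3 → R7=1<<3=8
OR R1, 12 → R1=7|12=15
STORE R1, [32] → M[32]=15
halt.

15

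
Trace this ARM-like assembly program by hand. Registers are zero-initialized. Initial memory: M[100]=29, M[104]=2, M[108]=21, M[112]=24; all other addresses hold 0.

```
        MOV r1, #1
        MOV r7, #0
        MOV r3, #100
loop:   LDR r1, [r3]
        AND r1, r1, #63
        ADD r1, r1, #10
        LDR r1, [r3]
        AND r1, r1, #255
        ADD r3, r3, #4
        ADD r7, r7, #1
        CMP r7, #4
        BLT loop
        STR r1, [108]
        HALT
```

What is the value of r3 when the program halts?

r1=1
r7=0
r3=100
r1=M[100]=29
r1=29&63=29
r1=29+10=39
r1=M[100]=29
r1=29&255=29
r3=100+4=104
r7=0+1=1
CMP r7, #4  (cmp 1,4)
BLT loop: taken
r1=M[104]=2
r1=2&63=2
r1=2+10=12
r1=M[104]=2
r1=2&255=2
r3=104+4=108
r7=1+1=2
CMP r7, #4  (cmp 2,4)
BLT loop: taken
r1=M[108]=21
r1=21&63=21
r1=21+10=31
r1=M[108]=21
r1=21&255=21
r3=108+4=112
r7=2+1=3
CMP r7, #4  (cmp 3,4)
BLT loop: taken
r1=M[112]=24
r1=24&63=24
r1=24+10=34
r1=M[112]=24
r1=24&255=24
r3=112+4=116
r7=3+1=4
CMP r7, #4  (cmp 4,4)
BLT loop: not taken
STR r1, [108] → M[108]=24
halt.

116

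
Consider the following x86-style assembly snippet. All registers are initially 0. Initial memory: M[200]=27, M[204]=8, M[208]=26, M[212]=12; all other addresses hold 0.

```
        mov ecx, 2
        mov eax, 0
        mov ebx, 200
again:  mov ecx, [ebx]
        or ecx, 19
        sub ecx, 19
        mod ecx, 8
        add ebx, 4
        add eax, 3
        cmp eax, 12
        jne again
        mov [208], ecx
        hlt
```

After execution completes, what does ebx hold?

mov ecx, 2 → ecx=2
mov eax, 0 → eax=0
mov ebx, 200 → ebx=200
mov ecx, [ebx] → ecx=M[200]=27
or ecx, 19 → ecx=27|19=27
sub ecx, 19 → ecx=27-19=8
mod ecx, 8 → ecx=8%8=0
add ebx, 4 → ebx=200+4=204
add eax, 3 → eax=0+3=3
cmp eax, 12  (cmp 3,12)
jne again: taken
mov ecx, [ebx] → ecx=M[204]=8
or ecx, 19 → ecx=8|19=27
sub ecx, 19 → ecx=27-19=8
mod ecx, 8 → ecx=8%8=0
add ebx, 4 → ebx=204+4=208
add eax, 3 → eax=3+3=6
cmp eax, 12  (cmp 6,12)
jne again: taken
mov ecx, [ebx] → ecx=M[208]=26
or ecx, 19 → ecx=26|19=27
sub ecx, 19 → ecx=27-19=8
mod ecx, 8 → ecx=8%8=0
add ebx, 4 → ebx=208+4=212
add eax, 3 → eax=6+3=9
cmp eax, 12  (cmp 9,12)
jne again: taken
mov ecx, [ebx] → ecx=M[212]=12
or ecx, 19 → ecx=12|19=31
sub ecx, 19 → ecx=31-19=12
mod ecx, 8 → ecx=12%8=4
add ebx, 4 → ebx=212+4=216
add eax, 3 → eax=9+3=12
cmp eax, 12  (cmp 12,12)
jne again: not taken
mov [208], ecx → M[208]=4
halt.

216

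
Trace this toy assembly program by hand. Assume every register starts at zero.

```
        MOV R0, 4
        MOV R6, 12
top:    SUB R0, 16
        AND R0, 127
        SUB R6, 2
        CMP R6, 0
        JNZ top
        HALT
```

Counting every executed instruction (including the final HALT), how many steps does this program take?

33

MOV R0, 4 → R0=4
MOV R6, 12 → R6=12
SUB R0, 16 → R0=4-16=-12
AND R0, 127 → R0=(-12)&127=116
SUB R6, 2 → R6=12-2=10
CMP R6, 0  (cmp 10,0)
JNZ top: taken
SUB R0, 16 → R0=116-16=100
AND R0, 127 → R0=100&127=100
SUB R6, 2 → R6=10-2=8
CMP R6, 0  (cmp 8,0)
JNZ top: taken
SUB R0, 16 → R0=100-16=84
AND R0, 127 → R0=84&127=84
SUB R6, 2 → R6=8-2=6
CMP R6, 0  (cmp 6,0)
JNZ top: taken
SUB R0, 16 → R0=84-16=68
AND R0, 127 → R0=68&127=68
SUB R6, 2 → R6=6-2=4
CMP R6, 0  (cmp 4,0)
JNZ top: taken
SUB R0, 16 → R0=68-16=52
AND R0, 127 → R0=52&127=52
SUB R6, 2 → R6=4-2=2
CMP R6, 0  (cmp 2,0)
JNZ top: taken
SUB R0, 16 → R0=52-16=36
AND R0, 127 → R0=36&127=36
SUB R6, 2 → R6=2-2=0
CMP R6, 0  (cmp 0,0)
JNZ top: not taken
halt.
Total executed instructions: 33.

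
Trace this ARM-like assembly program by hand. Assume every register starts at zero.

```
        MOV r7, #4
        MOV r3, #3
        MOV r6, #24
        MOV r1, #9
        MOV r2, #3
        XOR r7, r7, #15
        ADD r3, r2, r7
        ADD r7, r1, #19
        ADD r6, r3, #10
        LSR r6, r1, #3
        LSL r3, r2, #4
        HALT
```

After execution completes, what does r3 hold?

r7=4
r3=3
r6=24
r1=9
r2=3
r7=4^15=11
r3=3+11=14
r7=9+19=28
r6=14+10=24
r6=9>>3=1
r3=3<<4=48
halt.

48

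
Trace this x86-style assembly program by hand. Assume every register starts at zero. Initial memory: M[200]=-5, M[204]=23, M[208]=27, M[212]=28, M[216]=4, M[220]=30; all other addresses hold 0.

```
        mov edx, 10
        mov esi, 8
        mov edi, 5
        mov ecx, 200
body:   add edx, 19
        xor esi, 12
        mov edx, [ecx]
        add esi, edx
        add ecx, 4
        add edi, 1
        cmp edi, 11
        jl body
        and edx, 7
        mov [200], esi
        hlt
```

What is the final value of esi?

99

mov edx, 10 → edx=10
mov esi, 8 → esi=8
mov edi, 5 → edi=5
mov ecx, 200 → ecx=200
add edx, 19 → edx=10+19=29
xor esi, 12 → esi=8^12=4
mov edx, [ecx] → edx=M[200]=-5
add esi, edx → esi=4+(-5)=-1
add ecx, 4 → ecx=200+4=204
add edi, 1 → edi=5+1=6
cmp edi, 11  (cmp 6,11)
jl body: taken
add edx, 19 → edx=(-5)+19=14
xor esi, 12 → esi=(-1)^12=-13
mov edx, [ecx] → edx=M[204]=23
add esi, edx → esi=(-13)+23=10
add ecx, 4 → ecx=204+4=208
add edi, 1 → edi=6+1=7
cmp edi, 11  (cmp 7,11)
jl body: taken
add edx, 19 → edx=23+19=42
xor esi, 12 → esi=10^12=6
mov edx, [ecx] → edx=M[208]=27
add esi, edx → esi=6+27=33
add ecx, 4 → ecx=208+4=212
add edi, 1 → edi=7+1=8
cmp edi, 11  (cmp 8,11)
jl body: taken
add edx, 19 → edx=27+19=46
xor esi, 12 → esi=33^12=45
mov edx, [ecx] → edx=M[212]=28
add esi, edx → esi=45+28=73
add ecx, 4 → ecx=212+4=216
add edi, 1 → edi=8+1=9
cmp edi, 11  (cmp 9,11)
jl body: taken
add edx, 19 → edx=28+19=47
xor esi, 12 → esi=73^12=69
mov edx, [ecx] → edx=M[216]=4
add esi, edx → esi=69+4=73
add ecx, 4 → ecx=216+4=220
add edi, 1 → edi=9+1=10
cmp edi, 11  (cmp 10,11)
jl body: taken
add edx, 19 → edx=4+19=23
xor esi, 12 → esi=73^12=69
mov edx, [ecx] → edx=M[220]=30
add esi, edx → esi=69+30=99
add ecx, 4 → ecx=220+4=224
add edi, 1 → edi=10+1=11
cmp edi, 11  (cmp 11,11)
jl body: not taken
and edx, 7 → edx=30&7=6
mov [200], esi → M[200]=99
halt.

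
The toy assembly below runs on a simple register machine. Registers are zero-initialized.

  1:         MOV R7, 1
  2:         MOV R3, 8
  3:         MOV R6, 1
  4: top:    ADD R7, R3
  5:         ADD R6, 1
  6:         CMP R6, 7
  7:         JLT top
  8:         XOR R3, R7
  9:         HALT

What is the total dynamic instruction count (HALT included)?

after MOV R7, 1: R7=1
after MOV R3, 8: R3=8
after MOV R6, 1: R6=1
after ADD R7, R3: R7=1+8=9
after ADD R6, 1: R6=1+1=2
CMP R6, 7  (cmp 2,7)
JLT top: taken
after ADD R7, R3: R7=9+8=17
after ADD R6, 1: R6=2+1=3
CMP R6, 7  (cmp 3,7)
JLT top: taken
after ADD R7, R3: R7=17+8=25
after ADD R6, 1: R6=3+1=4
CMP R6, 7  (cmp 4,7)
JLT top: taken
after ADD R7, R3: R7=25+8=33
after ADD R6, 1: R6=4+1=5
CMP R6, 7  (cmp 5,7)
JLT top: taken
after ADD R7, R3: R7=33+8=41
after ADD R6, 1: R6=5+1=6
CMP R6, 7  (cmp 6,7)
JLT top: taken
after ADD R7, R3: R7=41+8=49
after ADD R6, 1: R6=6+1=7
CMP R6, 7  (cmp 7,7)
JLT top: not taken
after XOR R3, R7: R3=8^49=57
halt.
Total executed instructions: 29.

29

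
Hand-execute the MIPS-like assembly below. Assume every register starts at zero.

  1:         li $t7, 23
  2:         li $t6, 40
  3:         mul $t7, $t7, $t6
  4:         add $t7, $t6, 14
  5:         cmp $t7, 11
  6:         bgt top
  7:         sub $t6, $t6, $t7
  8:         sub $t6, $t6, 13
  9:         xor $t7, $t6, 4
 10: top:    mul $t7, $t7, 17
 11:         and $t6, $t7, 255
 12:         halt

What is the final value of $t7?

$t7=23
$t6=40
$t7=23*40=920
$t7=40+14=54
cmp $t7, 11  (cmp 54,11)
bgt top: taken
$t7=54*17=918
$t6=918&255=150
halt.

918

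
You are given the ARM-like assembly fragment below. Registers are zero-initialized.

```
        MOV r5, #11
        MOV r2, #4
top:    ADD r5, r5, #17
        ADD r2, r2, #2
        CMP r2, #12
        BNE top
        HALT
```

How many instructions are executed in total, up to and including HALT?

r5=11
r2=4
r5=11+17=28
r2=4+2=6
CMP r2, #12  (cmp 6,12)
BNE top: taken
r5=28+17=45
r2=6+2=8
CMP r2, #12  (cmp 8,12)
BNE top: taken
r5=45+17=62
r2=8+2=10
CMP r2, #12  (cmp 10,12)
BNE top: taken
r5=62+17=79
r2=10+2=12
CMP r2, #12  (cmp 12,12)
BNE top: not taken
halt.
Total executed instructions: 19.

19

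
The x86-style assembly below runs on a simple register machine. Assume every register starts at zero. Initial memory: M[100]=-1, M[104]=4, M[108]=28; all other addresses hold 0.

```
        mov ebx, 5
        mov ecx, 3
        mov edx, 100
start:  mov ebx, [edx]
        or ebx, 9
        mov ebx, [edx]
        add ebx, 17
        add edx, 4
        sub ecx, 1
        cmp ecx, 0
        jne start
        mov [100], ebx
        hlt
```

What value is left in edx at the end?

ebx=5
ecx=3
edx=100
ebx=M[100]=-1
ebx=(-1)|9=-1
ebx=M[100]=-1
ebx=(-1)+17=16
edx=100+4=104
ecx=3-1=2
cmp ecx, 0  (cmp 2,0)
jne start: taken
ebx=M[104]=4
ebx=4|9=13
ebx=M[104]=4
ebx=4+17=21
edx=104+4=108
ecx=2-1=1
cmp ecx, 0  (cmp 1,0)
jne start: taken
ebx=M[108]=28
ebx=28|9=29
ebx=M[108]=28
ebx=28+17=45
edx=108+4=112
ecx=1-1=0
cmp ecx, 0  (cmp 0,0)
jne start: not taken
mov [100], ebx → M[100]=45
halt.

112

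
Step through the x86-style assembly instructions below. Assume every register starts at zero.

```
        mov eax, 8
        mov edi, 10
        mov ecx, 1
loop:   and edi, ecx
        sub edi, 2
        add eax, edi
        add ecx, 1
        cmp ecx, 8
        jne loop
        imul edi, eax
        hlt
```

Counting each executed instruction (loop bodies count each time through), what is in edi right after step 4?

after mov eax, 8: eax=8
after mov edi, 10: edi=10
after mov ecx, 1: ecx=1
after and edi, ecx: edi=10&1=0
After step 4: edi = 0.

0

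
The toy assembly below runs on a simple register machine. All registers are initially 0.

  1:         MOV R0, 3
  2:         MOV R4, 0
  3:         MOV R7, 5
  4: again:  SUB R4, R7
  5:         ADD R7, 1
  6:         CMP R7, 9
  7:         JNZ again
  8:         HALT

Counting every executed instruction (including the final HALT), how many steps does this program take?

20

MOV R0, 3 → R0=3
MOV R4, 0 → R4=0
MOV R7, 5 → R7=5
SUB R4, R7 → R4=0-5=-5
ADD R7, 1 → R7=5+1=6
CMP R7, 9  (cmp 6,9)
JNZ again: taken
SUB R4, R7 → R4=(-5)-6=-11
ADD R7, 1 → R7=6+1=7
CMP R7, 9  (cmp 7,9)
JNZ again: taken
SUB R4, R7 → R4=(-11)-7=-18
ADD R7, 1 → R7=7+1=8
CMP R7, 9  (cmp 8,9)
JNZ again: taken
SUB R4, R7 → R4=(-18)-8=-26
ADD R7, 1 → R7=8+1=9
CMP R7, 9  (cmp 9,9)
JNZ again: not taken
halt.
Total executed instructions: 20.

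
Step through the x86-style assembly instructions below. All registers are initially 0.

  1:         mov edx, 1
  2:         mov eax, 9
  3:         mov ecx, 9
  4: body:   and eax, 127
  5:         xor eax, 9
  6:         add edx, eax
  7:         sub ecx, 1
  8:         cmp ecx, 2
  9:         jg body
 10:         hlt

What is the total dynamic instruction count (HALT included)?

46

edx=1
eax=9
ecx=9
eax=9&127=9
eax=9^9=0
edx=1+0=1
ecx=9-1=8
cmp ecx, 2  (cmp 8,2)
jg body: taken
eax=0&127=0
eax=0^9=9
edx=1+9=10
ecx=8-1=7
cmp ecx, 2  (cmp 7,2)
jg body: taken
eax=9&127=9
eax=9^9=0
edx=10+0=10
ecx=7-1=6
cmp ecx, 2  (cmp 6,2)
jg body: taken
eax=0&127=0
eax=0^9=9
edx=10+9=19
ecx=6-1=5
cmp ecx, 2  (cmp 5,2)
jg body: taken
eax=9&127=9
eax=9^9=0
edx=19+0=19
ecx=5-1=4
cmp ecx, 2  (cmp 4,2)
jg body: taken
eax=0&127=0
eax=0^9=9
edx=19+9=28
ecx=4-1=3
cmp ecx, 2  (cmp 3,2)
jg body: taken
eax=9&127=9
eax=9^9=0
edx=28+0=28
ecx=3-1=2
cmp ecx, 2  (cmp 2,2)
jg body: not taken
halt.
Total executed instructions: 46.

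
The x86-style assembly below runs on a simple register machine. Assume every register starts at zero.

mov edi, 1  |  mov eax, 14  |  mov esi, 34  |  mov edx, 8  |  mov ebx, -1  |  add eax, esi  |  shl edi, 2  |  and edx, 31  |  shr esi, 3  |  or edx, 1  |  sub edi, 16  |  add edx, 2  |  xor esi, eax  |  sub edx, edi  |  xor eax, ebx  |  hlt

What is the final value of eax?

-49

edi=1
eax=14
esi=34
edx=8
ebx=-1
eax=14+34=48
edi=1<<2=4
edx=8&31=8
esi=34>>3=4
edx=8|1=9
edi=4-16=-12
edx=9+2=11
esi=4^48=52
edx=11-(-12)=23
eax=48^(-1)=-49
halt.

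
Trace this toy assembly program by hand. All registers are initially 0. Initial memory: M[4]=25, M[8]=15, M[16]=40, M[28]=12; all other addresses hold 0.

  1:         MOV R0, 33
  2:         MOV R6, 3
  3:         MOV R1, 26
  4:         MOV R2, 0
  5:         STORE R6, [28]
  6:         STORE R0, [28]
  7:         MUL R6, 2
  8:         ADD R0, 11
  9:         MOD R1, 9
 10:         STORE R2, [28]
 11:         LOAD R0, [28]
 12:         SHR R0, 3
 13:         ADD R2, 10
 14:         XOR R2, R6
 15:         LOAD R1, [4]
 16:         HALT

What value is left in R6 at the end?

MOV R0, 33 → R0=33
MOV R6, 3 → R6=3
MOV R1, 26 → R1=26
MOV R2, 0 → R2=0
STORE R6, [28] → M[28]=3
STORE R0, [28] → M[28]=33
MUL R6, 2 → R6=3*2=6
ADD R0, 11 → R0=33+11=44
MOD R1, 9 → R1=26%9=8
STORE R2, [28] → M[28]=0
LOAD R0, [28] → R0=M[28]=0
SHR R0, 3 → R0=0>>3=0
ADD R2, 10 → R2=0+10=10
XOR R2, R6 → R2=10^6=12
LOAD R1, [4] → R1=M[4]=25
halt.

6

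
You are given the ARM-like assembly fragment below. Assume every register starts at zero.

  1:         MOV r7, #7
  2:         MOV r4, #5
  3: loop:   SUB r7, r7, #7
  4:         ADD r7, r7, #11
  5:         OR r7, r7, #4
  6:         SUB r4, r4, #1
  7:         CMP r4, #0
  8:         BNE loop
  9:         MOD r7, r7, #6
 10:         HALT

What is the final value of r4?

0

after MOV r7, #7: r7=7
after MOV r4, #5: r4=5
after SUB r7, r7, #7: r7=7-7=0
after ADD r7, r7, #11: r7=0+11=11
after OR r7, r7, #4: r7=11|4=15
after SUB r4, r4, #1: r4=5-1=4
CMP r4, #0  (cmp 4,0)
BNE loop: taken
after SUB r7, r7, #7: r7=15-7=8
after ADD r7, r7, #11: r7=8+11=19
after OR r7, r7, #4: r7=19|4=23
after SUB r4, r4, #1: r4=4-1=3
CMP r4, #0  (cmp 3,0)
BNE loop: taken
after SUB r7, r7, #7: r7=23-7=16
after ADD r7, r7, #11: r7=16+11=27
after OR r7, r7, #4: r7=27|4=31
after SUB r4, r4, #1: r4=3-1=2
CMP r4, #0  (cmp 2,0)
BNE loop: taken
after SUB r7, r7, #7: r7=31-7=24
after ADD r7, r7, #11: r7=24+11=35
after OR r7, r7, #4: r7=35|4=39
after SUB r4, r4, #1: r4=2-1=1
CMP r4, #0  (cmp 1,0)
BNE loop: taken
after SUB r7, r7, #7: r7=39-7=32
after ADD r7, r7, #11: r7=32+11=43
after OR r7, r7, #4: r7=43|4=47
after SUB r4, r4, #1: r4=1-1=0
CMP r4, #0  (cmp 0,0)
BNE loop: not taken
after MOD r7, r7, #6: r7=47%6=5
halt.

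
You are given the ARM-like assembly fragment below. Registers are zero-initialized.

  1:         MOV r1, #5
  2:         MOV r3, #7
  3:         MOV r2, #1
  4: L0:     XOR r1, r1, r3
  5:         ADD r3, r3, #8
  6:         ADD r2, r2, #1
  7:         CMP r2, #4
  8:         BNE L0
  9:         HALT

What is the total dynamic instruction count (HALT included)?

after MOV r1, #5: r1=5
after MOV r3, #7: r3=7
after MOV r2, #1: r2=1
after XOR r1, r1, r3: r1=5^7=2
after ADD r3, r3, #8: r3=7+8=15
after ADD r2, r2, #1: r2=1+1=2
CMP r2, #4  (cmp 2,4)
BNE L0: taken
after XOR r1, r1, r3: r1=2^15=13
after ADD r3, r3, #8: r3=15+8=23
after ADD r2, r2, #1: r2=2+1=3
CMP r2, #4  (cmp 3,4)
BNE L0: taken
after XOR r1, r1, r3: r1=13^23=26
after ADD r3, r3, #8: r3=23+8=31
after ADD r2, r2, #1: r2=3+1=4
CMP r2, #4  (cmp 4,4)
BNE L0: not taken
halt.
Total executed instructions: 19.

19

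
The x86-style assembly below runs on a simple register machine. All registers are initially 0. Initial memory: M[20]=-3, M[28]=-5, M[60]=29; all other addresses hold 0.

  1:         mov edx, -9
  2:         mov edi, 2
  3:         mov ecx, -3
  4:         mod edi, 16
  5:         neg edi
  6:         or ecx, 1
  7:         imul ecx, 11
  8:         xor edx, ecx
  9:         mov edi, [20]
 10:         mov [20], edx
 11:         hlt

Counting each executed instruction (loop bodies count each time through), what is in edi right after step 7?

-2

edx=-9
edi=2
ecx=-3
edi=2%16=2
edi=-(2)=-2
ecx=(-3)|1=-3
ecx=(-3)*11=-33
After step 7: edi = -2.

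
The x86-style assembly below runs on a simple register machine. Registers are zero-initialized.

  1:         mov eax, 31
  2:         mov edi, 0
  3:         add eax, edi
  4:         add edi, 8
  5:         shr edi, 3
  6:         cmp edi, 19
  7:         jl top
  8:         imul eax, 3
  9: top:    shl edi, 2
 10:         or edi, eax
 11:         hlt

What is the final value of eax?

31

mov eax, 31 → eax=31
mov edi, 0 → edi=0
add eax, edi → eax=31+0=31
add edi, 8 → edi=0+8=8
shr edi, 3 → edi=8>>3=1
cmp edi, 19  (cmp 1,19)
jl top: taken
shl edi, 2 → edi=1<<2=4
or edi, eax → edi=4|31=31
halt.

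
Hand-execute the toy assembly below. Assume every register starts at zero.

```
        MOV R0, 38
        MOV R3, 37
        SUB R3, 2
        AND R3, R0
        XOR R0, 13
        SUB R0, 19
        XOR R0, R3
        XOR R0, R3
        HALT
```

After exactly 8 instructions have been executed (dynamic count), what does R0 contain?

24

MOV R0, 38 → R0=38
MOV R3, 37 → R3=37
SUB R3, 2 → R3=37-2=35
AND R3, R0 → R3=35&38=34
XOR R0, 13 → R0=38^13=43
SUB R0, 19 → R0=43-19=24
XOR R0, R3 → R0=24^34=58
XOR R0, R3 → R0=58^34=24
After step 8: R0 = 24.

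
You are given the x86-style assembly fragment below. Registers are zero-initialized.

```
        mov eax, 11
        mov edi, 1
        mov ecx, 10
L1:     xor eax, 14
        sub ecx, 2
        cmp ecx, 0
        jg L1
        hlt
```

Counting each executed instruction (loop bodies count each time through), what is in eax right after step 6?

5

mov eax, 11 → eax=11
mov edi, 1 → edi=1
mov ecx, 10 → ecx=10
xor eax, 14 → eax=11^14=5
sub ecx, 2 → ecx=10-2=8
cmp ecx, 0  (cmp 8,0)
After step 6: eax = 5.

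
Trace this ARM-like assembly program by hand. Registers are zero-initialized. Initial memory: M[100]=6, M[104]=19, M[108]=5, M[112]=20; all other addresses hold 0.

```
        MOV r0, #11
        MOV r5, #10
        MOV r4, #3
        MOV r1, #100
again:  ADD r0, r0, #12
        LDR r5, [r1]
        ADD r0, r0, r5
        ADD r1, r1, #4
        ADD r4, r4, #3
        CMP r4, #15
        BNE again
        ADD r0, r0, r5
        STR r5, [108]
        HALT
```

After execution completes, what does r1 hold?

r0=11
r5=10
r4=3
r1=100
r0=11+12=23
r5=M[100]=6
r0=23+6=29
r1=100+4=104
r4=3+3=6
CMP r4, #15  (cmp 6,15)
BNE again: taken
r0=29+12=41
r5=M[104]=19
r0=41+19=60
r1=104+4=108
r4=6+3=9
CMP r4, #15  (cmp 9,15)
BNE again: taken
r0=60+12=72
r5=M[108]=5
r0=72+5=77
r1=108+4=112
r4=9+3=12
CMP r4, #15  (cmp 12,15)
BNE again: taken
r0=77+12=89
r5=M[112]=20
r0=89+20=109
r1=112+4=116
r4=12+3=15
CMP r4, #15  (cmp 15,15)
BNE again: not taken
r0=109+20=129
STR r5, [108] → M[108]=20
halt.

116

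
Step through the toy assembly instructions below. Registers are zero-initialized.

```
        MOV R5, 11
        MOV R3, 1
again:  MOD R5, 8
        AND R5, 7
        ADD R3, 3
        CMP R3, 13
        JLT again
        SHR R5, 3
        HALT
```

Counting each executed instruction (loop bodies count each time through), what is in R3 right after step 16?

R5=11
R3=1
R5=11%8=3
R5=3&7=3
R3=1+3=4
CMP R3, 13  (cmp 4,13)
JLT again: taken
R5=3%8=3
R5=3&7=3
R3=4+3=7
CMP R3, 13  (cmp 7,13)
JLT again: taken
R5=3%8=3
R5=3&7=3
R3=7+3=10
CMP R3, 13  (cmp 10,13)
After step 16: R3 = 10.

10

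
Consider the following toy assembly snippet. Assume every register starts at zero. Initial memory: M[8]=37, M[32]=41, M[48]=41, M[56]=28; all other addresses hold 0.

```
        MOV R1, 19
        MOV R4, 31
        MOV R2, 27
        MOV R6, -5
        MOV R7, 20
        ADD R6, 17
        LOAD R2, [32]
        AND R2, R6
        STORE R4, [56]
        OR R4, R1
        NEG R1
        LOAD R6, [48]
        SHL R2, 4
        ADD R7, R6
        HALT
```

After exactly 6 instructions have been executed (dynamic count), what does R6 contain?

12

after MOV R1, 19: R1=19
after MOV R4, 31: R4=31
after MOV R2, 27: R2=27
after MOV R6, -5: R6=-5
after MOV R7, 20: R7=20
after ADD R6, 17: R6=(-5)+17=12
After step 6: R6 = 12.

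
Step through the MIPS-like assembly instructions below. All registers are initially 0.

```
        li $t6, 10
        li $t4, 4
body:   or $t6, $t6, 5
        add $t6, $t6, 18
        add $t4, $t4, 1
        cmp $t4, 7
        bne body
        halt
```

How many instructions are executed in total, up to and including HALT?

18

$t6=10
$t4=4
$t6=10|5=15
$t6=15+18=33
$t4=4+1=5
cmp $t4, 7  (cmp 5,7)
bne body: taken
$t6=33|5=37
$t6=37+18=55
$t4=5+1=6
cmp $t4, 7  (cmp 6,7)
bne body: taken
$t6=55|5=55
$t6=55+18=73
$t4=6+1=7
cmp $t4, 7  (cmp 7,7)
bne body: not taken
halt.
Total executed instructions: 18.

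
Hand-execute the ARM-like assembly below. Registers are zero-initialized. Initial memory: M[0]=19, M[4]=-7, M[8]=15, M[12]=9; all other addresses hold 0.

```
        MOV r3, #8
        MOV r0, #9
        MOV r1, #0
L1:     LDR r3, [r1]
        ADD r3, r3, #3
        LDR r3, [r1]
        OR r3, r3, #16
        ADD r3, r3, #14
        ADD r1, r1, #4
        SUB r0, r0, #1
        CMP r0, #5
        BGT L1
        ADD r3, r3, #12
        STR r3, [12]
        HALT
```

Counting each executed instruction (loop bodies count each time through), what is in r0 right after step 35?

6

after MOV r3, #8: r3=8
after MOV r0, #9: r0=9
after MOV r1, #0: r1=0
after LDR r3, [r1]: r3=M[0]=19
after ADD r3, r3, #3: r3=19+3=22
after LDR r3, [r1]: r3=M[0]=19
after OR r3, r3, #16: r3=19|16=19
after ADD r3, r3, #14: r3=19+14=33
after ADD r1, r1, #4: r1=0+4=4
after SUB r0, r0, #1: r0=9-1=8
CMP r0, #5  (cmp 8,5)
BGT L1: taken
after LDR r3, [r1]: r3=M[4]=-7
after ADD r3, r3, #3: r3=(-7)+3=-4
after LDR r3, [r1]: r3=M[4]=-7
after OR r3, r3, #16: r3=(-7)|16=-7
after ADD r3, r3, #14: r3=(-7)+14=7
after ADD r1, r1, #4: r1=4+4=8
after SUB r0, r0, #1: r0=8-1=7
CMP r0, #5  (cmp 7,5)
BGT L1: taken
after LDR r3, [r1]: r3=M[8]=15
after ADD r3, r3, #3: r3=15+3=18
after LDR r3, [r1]: r3=M[8]=15
after OR r3, r3, #16: r3=15|16=31
after ADD r3, r3, #14: r3=31+14=45
after ADD r1, r1, #4: r1=8+4=12
after SUB r0, r0, #1: r0=7-1=6
CMP r0, #5  (cmp 6,5)
BGT L1: taken
after LDR r3, [r1]: r3=M[12]=9
after ADD r3, r3, #3: r3=9+3=12
after LDR r3, [r1]: r3=M[12]=9
after OR r3, r3, #16: r3=9|16=25
after ADD r3, r3, #14: r3=25+14=39
After step 35: r0 = 6.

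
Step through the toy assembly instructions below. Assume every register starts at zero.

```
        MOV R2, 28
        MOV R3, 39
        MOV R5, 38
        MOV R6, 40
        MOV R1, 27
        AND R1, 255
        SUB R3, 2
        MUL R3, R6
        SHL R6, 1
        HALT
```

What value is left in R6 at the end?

R2=28
R3=39
R5=38
R6=40
R1=27
R1=27&255=27
R3=39-2=37
R3=37*40=1480
R6=40<<1=80
halt.

80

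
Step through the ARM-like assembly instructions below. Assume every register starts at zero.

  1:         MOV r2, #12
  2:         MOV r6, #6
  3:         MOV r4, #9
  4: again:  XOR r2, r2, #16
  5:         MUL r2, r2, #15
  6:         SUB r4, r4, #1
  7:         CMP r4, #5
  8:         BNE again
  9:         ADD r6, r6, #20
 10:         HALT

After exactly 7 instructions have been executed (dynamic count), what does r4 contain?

8

r2=12
r6=6
r4=9
r2=12^16=28
r2=28*15=420
r4=9-1=8
CMP r4, #5  (cmp 8,5)
After step 7: r4 = 8.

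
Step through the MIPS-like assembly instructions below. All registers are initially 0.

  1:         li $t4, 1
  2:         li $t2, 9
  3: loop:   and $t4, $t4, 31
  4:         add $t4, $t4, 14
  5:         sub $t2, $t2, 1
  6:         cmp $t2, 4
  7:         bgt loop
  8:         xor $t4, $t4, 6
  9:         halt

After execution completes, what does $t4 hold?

$t4=1
$t2=9
$t4=1&31=1
$t4=1+14=15
$t2=9-1=8
cmp $t2, 4  (cmp 8,4)
bgt loop: taken
$t4=15&31=15
$t4=15+14=29
$t2=8-1=7
cmp $t2, 4  (cmp 7,4)
bgt loop: taken
$t4=29&31=29
$t4=29+14=43
$t2=7-1=6
cmp $t2, 4  (cmp 6,4)
bgt loop: taken
$t4=43&31=11
$t4=11+14=25
$t2=6-1=5
cmp $t2, 4  (cmp 5,4)
bgt loop: taken
$t4=25&31=25
$t4=25+14=39
$t2=5-1=4
cmp $t2, 4  (cmp 4,4)
bgt loop: not taken
$t4=39^6=33
halt.

33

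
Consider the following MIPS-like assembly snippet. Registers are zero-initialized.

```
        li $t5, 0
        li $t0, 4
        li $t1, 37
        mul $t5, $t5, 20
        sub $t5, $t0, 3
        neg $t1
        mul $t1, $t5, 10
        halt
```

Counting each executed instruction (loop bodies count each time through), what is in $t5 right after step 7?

li $t5, 0 → $t5=0
li $t0, 4 → $t0=4
li $t1, 37 → $t1=37
mul $t5, $t5, 20 → $t5=0*20=0
sub $t5, $t0, 3 → $t5=4-3=1
neg $t1 → $t1=-(37)=-37
mul $t1, $t5, 10 → $t1=1*10=10
After step 7: $t5 = 1.

1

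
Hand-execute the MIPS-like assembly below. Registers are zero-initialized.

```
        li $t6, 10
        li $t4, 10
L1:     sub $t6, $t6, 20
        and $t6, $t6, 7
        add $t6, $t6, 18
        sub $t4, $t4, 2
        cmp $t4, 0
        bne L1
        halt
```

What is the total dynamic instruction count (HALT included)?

33

li $t6, 10 → $t6=10
li $t4, 10 → $t4=10
sub $t6, $t6, 20 → $t6=10-20=-10
and $t6, $t6, 7 → $t6=(-10)&7=6
add $t6, $t6, 18 → $t6=6+18=24
sub $t4, $t4, 2 → $t4=10-2=8
cmp $t4, 0  (cmp 8,0)
bne L1: taken
sub $t6, $t6, 20 → $t6=24-20=4
and $t6, $t6, 7 → $t6=4&7=4
add $t6, $t6, 18 → $t6=4+18=22
sub $t4, $t4, 2 → $t4=8-2=6
cmp $t4, 0  (cmp 6,0)
bne L1: taken
sub $t6, $t6, 20 → $t6=22-20=2
and $t6, $t6, 7 → $t6=2&7=2
add $t6, $t6, 18 → $t6=2+18=20
sub $t4, $t4, 2 → $t4=6-2=4
cmp $t4, 0  (cmp 4,0)
bne L1: taken
sub $t6, $t6, 20 → $t6=20-20=0
and $t6, $t6, 7 → $t6=0&7=0
add $t6, $t6, 18 → $t6=0+18=18
sub $t4, $t4, 2 → $t4=4-2=2
cmp $t4, 0  (cmp 2,0)
bne L1: taken
sub $t6, $t6, 20 → $t6=18-20=-2
and $t6, $t6, 7 → $t6=(-2)&7=6
add $t6, $t6, 18 → $t6=6+18=24
sub $t4, $t4, 2 → $t4=2-2=0
cmp $t4, 0  (cmp 0,0)
bne L1: not taken
halt.
Total executed instructions: 33.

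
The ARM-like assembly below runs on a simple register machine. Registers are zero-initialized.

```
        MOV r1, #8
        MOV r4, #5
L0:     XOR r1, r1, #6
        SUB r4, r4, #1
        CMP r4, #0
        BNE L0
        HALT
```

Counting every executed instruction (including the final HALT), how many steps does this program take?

23

MOV r1, #8 → r1=8
MOV r4, #5 → r4=5
XOR r1, r1, #6 → r1=8^6=14
SUB r4, r4, #1 → r4=5-1=4
CMP r4, #0  (cmp 4,0)
BNE L0: taken
XOR r1, r1, #6 → r1=14^6=8
SUB r4, r4, #1 → r4=4-1=3
CMP r4, #0  (cmp 3,0)
BNE L0: taken
XOR r1, r1, #6 → r1=8^6=14
SUB r4, r4, #1 → r4=3-1=2
CMP r4, #0  (cmp 2,0)
BNE L0: taken
XOR r1, r1, #6 → r1=14^6=8
SUB r4, r4, #1 → r4=2-1=1
CMP r4, #0  (cmp 1,0)
BNE L0: taken
XOR r1, r1, #6 → r1=8^6=14
SUB r4, r4, #1 → r4=1-1=0
CMP r4, #0  (cmp 0,0)
BNE L0: not taken
halt.
Total executed instructions: 23.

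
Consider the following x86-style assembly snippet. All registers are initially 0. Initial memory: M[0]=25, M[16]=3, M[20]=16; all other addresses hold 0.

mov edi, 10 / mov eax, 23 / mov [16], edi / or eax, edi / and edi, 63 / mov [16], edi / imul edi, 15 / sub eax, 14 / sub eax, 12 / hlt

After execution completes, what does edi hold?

edi=10
eax=23
mov [16], edi → M[16]=10
eax=23|10=31
edi=10&63=10
mov [16], edi → M[16]=10
edi=10*15=150
eax=31-14=17
eax=17-12=5
halt.

150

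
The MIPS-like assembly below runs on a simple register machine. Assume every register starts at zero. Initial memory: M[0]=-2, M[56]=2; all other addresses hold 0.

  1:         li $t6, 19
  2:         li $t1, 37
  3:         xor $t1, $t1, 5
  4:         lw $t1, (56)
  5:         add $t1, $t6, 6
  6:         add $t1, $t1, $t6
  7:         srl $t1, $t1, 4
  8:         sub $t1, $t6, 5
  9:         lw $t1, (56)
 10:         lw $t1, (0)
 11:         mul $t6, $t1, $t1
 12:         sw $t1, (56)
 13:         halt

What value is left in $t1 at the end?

li $t6, 19 → $t6=19
li $t1, 37 → $t1=37
xor $t1, $t1, 5 → $t1=37^5=32
lw $t1, (56) → $t1=M[56]=2
add $t1, $t6, 6 → $t1=19+6=25
add $t1, $t1, $t6 → $t1=25+19=44
srl $t1, $t1, 4 → $t1=44>>4=2
sub $t1, $t6, 5 → $t1=19-5=14
lw $t1, (56) → $t1=M[56]=2
lw $t1, (0) → $t1=M[0]=-2
mul $t6, $t1, $t1 → $t6=(-2)*(-2)=4
sw $t1, (56) → M[56]=-2
halt.

-2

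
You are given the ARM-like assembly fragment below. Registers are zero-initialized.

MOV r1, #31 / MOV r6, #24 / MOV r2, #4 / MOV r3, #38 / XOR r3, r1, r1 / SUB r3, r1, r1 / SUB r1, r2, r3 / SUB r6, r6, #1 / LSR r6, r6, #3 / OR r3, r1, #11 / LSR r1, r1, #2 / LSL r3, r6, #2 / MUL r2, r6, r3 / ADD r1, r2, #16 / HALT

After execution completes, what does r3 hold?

MOV r1, #31 → r1=31
MOV r6, #24 → r6=24
MOV r2, #4 → r2=4
MOV r3, #38 → r3=38
XOR r3, r1, r1 → r3=31^31=0
SUB r3, r1, r1 → r3=31-31=0
SUB r1, r2, r3 → r1=4-0=4
SUB r6, r6, #1 → r6=24-1=23
LSR r6, r6, #3 → r6=23>>3=2
OR r3, r1, #11 → r3=4|11=15
LSR r1, r1, #2 → r1=4>>2=1
LSL r3, r6, #2 → r3=2<<2=8
MUL r2, r6, r3 → r2=2*8=16
ADD r1, r2, #16 → r1=16+16=32
halt.

8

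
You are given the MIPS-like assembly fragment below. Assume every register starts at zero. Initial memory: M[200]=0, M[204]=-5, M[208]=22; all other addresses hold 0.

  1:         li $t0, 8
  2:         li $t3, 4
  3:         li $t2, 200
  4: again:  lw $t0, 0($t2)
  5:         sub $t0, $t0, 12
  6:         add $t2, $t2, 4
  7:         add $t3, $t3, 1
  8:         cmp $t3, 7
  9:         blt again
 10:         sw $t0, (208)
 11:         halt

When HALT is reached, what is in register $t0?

after li $t0, 8: $t0=8
after li $t3, 4: $t3=4
after li $t2, 200: $t2=200
after lw $t0, 0($t2): $t0=M[200]=0
after sub $t0, $t0, 12: $t0=0-12=-12
after add $t2, $t2, 4: $t2=200+4=204
after add $t3, $t3, 1: $t3=4+1=5
cmp $t3, 7  (cmp 5,7)
blt again: taken
after lw $t0, 0($t2): $t0=M[204]=-5
after sub $t0, $t0, 12: $t0=(-5)-12=-17
after add $t2, $t2, 4: $t2=204+4=208
after add $t3, $t3, 1: $t3=5+1=6
cmp $t3, 7  (cmp 6,7)
blt again: taken
after lw $t0, 0($t2): $t0=M[208]=22
after sub $t0, $t0, 12: $t0=22-12=10
after add $t2, $t2, 4: $t2=208+4=212
after add $t3, $t3, 1: $t3=6+1=7
cmp $t3, 7  (cmp 7,7)
blt again: not taken
sw $t0, (208) → M[208]=10
halt.

10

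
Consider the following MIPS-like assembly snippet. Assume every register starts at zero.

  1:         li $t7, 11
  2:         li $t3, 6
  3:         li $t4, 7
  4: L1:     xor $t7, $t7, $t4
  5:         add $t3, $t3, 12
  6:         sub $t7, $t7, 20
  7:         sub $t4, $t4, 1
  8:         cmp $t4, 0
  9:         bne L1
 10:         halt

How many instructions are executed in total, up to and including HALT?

$t7=11
$t3=6
$t4=7
$t7=11^7=12
$t3=6+12=18
$t7=12-20=-8
$t4=7-1=6
cmp $t4, 0  (cmp 6,0)
bne L1: taken
$t7=(-8)^6=-2
$t3=18+12=30
$t7=(-2)-20=-22
$t4=6-1=5
cmp $t4, 0  (cmp 5,0)
bne L1: taken
$t7=(-22)^5=-17
$t3=30+12=42
$t7=(-17)-20=-37
$t4=5-1=4
cmp $t4, 0  (cmp 4,0)
bne L1: taken
$t7=(-37)^4=-33
$t3=42+12=54
$t7=(-33)-20=-53
$t4=4-1=3
cmp $t4, 0  (cmp 3,0)
bne L1: taken
$t7=(-53)^3=-56
$t3=54+12=66
$t7=(-56)-20=-76
$t4=3-1=2
cmp $t4, 0  (cmp 2,0)
bne L1: taken
$t7=(-76)^2=-74
$t3=66+12=78
$t7=(-74)-20=-94
$t4=2-1=1
cmp $t4, 0  (cmp 1,0)
bne L1: taken
$t7=(-94)^1=-93
$t3=78+12=90
$t7=(-93)-20=-113
$t4=1-1=0
cmp $t4, 0  (cmp 0,0)
bne L1: not taken
halt.
Total executed instructions: 46.

46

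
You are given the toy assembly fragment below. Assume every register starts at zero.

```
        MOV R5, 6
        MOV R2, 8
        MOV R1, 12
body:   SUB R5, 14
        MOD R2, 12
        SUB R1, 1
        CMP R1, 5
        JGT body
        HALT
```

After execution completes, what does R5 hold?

R5=6
R2=8
R1=12
R5=6-14=-8
R2=8%12=8
R1=12-1=11
CMP R1, 5  (cmp 11,5)
JGT body: taken
R5=(-8)-14=-22
R2=8%12=8
R1=11-1=10
CMP R1, 5  (cmp 10,5)
JGT body: taken
R5=(-22)-14=-36
R2=8%12=8
R1=10-1=9
CMP R1, 5  (cmp 9,5)
JGT body: taken
R5=(-36)-14=-50
R2=8%12=8
R1=9-1=8
CMP R1, 5  (cmp 8,5)
JGT body: taken
R5=(-50)-14=-64
R2=8%12=8
R1=8-1=7
CMP R1, 5  (cmp 7,5)
JGT body: taken
R5=(-64)-14=-78
R2=8%12=8
R1=7-1=6
CMP R1, 5  (cmp 6,5)
JGT body: taken
R5=(-78)-14=-92
R2=8%12=8
R1=6-1=5
CMP R1, 5  (cmp 5,5)
JGT body: not taken
halt.

-92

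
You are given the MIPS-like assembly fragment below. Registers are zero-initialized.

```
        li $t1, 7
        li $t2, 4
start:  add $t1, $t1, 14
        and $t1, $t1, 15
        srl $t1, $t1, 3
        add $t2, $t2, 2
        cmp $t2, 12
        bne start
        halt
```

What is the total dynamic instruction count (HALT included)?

27

$t1=7
$t2=4
$t1=7+14=21
$t1=21&15=5
$t1=5>>3=0
$t2=4+2=6
cmp $t2, 12  (cmp 6,12)
bne start: taken
$t1=0+14=14
$t1=14&15=14
$t1=14>>3=1
$t2=6+2=8
cmp $t2, 12  (cmp 8,12)
bne start: taken
$t1=1+14=15
$t1=15&15=15
$t1=15>>3=1
$t2=8+2=10
cmp $t2, 12  (cmp 10,12)
bne start: taken
$t1=1+14=15
$t1=15&15=15
$t1=15>>3=1
$t2=10+2=12
cmp $t2, 12  (cmp 12,12)
bne start: not taken
halt.
Total executed instructions: 27.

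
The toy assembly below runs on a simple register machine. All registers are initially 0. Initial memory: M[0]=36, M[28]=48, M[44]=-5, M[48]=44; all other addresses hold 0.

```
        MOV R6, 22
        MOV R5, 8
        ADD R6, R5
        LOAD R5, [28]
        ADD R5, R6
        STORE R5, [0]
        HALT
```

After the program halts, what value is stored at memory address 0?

after MOV R6, 22: R6=22
after MOV R5, 8: R5=8
after ADD R6, R5: R6=22+8=30
after LOAD R5, [28]: R5=M[28]=48
after ADD R5, R6: R5=48+30=78
STORE R5, [0] → M[0]=78
halt.

78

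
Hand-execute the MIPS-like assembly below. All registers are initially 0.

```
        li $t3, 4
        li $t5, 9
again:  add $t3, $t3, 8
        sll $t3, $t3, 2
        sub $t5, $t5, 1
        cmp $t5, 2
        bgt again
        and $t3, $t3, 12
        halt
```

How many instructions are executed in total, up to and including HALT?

$t3=4
$t5=9
$t3=4+8=12
$t3=12<<2=48
$t5=9-1=8
cmp $t5, 2  (cmp 8,2)
bgt again: taken
$t3=48+8=56
$t3=56<<2=224
$t5=8-1=7
cmp $t5, 2  (cmp 7,2)
bgt again: taken
$t3=224+8=232
$t3=232<<2=928
$t5=7-1=6
cmp $t5, 2  (cmp 6,2)
bgt again: taken
$t3=928+8=936
$t3=936<<2=3744
$t5=6-1=5
cmp $t5, 2  (cmp 5,2)
bgt again: taken
$t3=3744+8=3752
$t3=3752<<2=15008
$t5=5-1=4
cmp $t5, 2  (cmp 4,2)
bgt again: taken
$t3=15008+8=15016
$t3=15016<<2=60064
$t5=4-1=3
cmp $t5, 2  (cmp 3,2)
bgt again: taken
$t3=60064+8=60072
$t3=60072<<2=240288
$t5=3-1=2
cmp $t5, 2  (cmp 2,2)
bgt again: not taken
$t3=240288&12=0
halt.
Total executed instructions: 39.

39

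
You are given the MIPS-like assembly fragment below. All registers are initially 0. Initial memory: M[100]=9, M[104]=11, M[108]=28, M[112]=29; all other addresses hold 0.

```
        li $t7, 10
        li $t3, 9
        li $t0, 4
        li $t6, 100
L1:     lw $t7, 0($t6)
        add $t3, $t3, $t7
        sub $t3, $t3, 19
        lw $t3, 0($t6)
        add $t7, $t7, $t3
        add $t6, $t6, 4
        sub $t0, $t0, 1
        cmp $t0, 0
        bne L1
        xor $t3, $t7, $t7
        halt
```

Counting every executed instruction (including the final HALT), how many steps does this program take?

42

li $t7, 10 → $t7=10
li $t3, 9 → $t3=9
li $t0, 4 → $t0=4
li $t6, 100 → $t6=100
lw $t7, 0($t6) → $t7=M[100]=9
add $t3, $t3, $t7 → $t3=9+9=18
sub $t3, $t3, 19 → $t3=18-19=-1
lw $t3, 0($t6) → $t3=M[100]=9
add $t7, $t7, $t3 → $t7=9+9=18
add $t6, $t6, 4 → $t6=100+4=104
sub $t0, $t0, 1 → $t0=4-1=3
cmp $t0, 0  (cmp 3,0)
bne L1: taken
lw $t7, 0($t6) → $t7=M[104]=11
add $t3, $t3, $t7 → $t3=9+11=20
sub $t3, $t3, 19 → $t3=20-19=1
lw $t3, 0($t6) → $t3=M[104]=11
add $t7, $t7, $t3 → $t7=11+11=22
add $t6, $t6, 4 → $t6=104+4=108
sub $t0, $t0, 1 → $t0=3-1=2
cmp $t0, 0  (cmp 2,0)
bne L1: taken
lw $t7, 0($t6) → $t7=M[108]=28
add $t3, $t3, $t7 → $t3=11+28=39
sub $t3, $t3, 19 → $t3=39-19=20
lw $t3, 0($t6) → $t3=M[108]=28
add $t7, $t7, $t3 → $t7=28+28=56
add $t6, $t6, 4 → $t6=108+4=112
sub $t0, $t0, 1 → $t0=2-1=1
cmp $t0, 0  (cmp 1,0)
bne L1: taken
lw $t7, 0($t6) → $t7=M[112]=29
add $t3, $t3, $t7 → $t3=28+29=57
sub $t3, $t3, 19 → $t3=57-19=38
lw $t3, 0($t6) → $t3=M[112]=29
add $t7, $t7, $t3 → $t7=29+29=58
add $t6, $t6, 4 → $t6=112+4=116
sub $t0, $t0, 1 → $t0=1-1=0
cmp $t0, 0  (cmp 0,0)
bne L1: not taken
xor $t3, $t7, $t7 → $t3=58^58=0
halt.
Total executed instructions: 42.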